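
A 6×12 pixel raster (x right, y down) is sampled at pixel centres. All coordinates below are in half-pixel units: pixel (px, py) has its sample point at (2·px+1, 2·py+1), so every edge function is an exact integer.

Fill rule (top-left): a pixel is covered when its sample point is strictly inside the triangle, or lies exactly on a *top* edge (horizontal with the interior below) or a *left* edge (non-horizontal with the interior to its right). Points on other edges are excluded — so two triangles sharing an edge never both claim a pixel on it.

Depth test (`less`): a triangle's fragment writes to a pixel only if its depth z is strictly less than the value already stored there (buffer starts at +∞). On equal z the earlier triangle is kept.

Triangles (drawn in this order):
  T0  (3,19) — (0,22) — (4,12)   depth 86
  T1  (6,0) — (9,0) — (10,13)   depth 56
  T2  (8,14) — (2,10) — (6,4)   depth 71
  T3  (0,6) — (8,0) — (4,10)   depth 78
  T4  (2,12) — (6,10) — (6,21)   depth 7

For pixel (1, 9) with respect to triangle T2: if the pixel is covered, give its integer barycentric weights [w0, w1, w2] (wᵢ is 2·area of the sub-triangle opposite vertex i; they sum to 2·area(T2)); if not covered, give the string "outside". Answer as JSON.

T0:
  2·area = 18
  edge (3, 19)→(0, 22): d=(-3,3) right/bottom  bias=-1
  edge (0, 22)→(4, 12): d=(4,-10) top-left  bias=+0
  edge (4, 12)→(3, 19): d=(-1,7) right/bottom  bias=-1
    (2,2)@(5, 5): e=[36,-18,0] → .  [on edge]
    (5,5)@(11, 11): e=[0,66,-48] → .  [on edge]
    (4,6)@(9, 13): e=[0,54,-36] → .  [on edge]
    (1,7)@(3, 15): e=[12,2,4] → X
    (2,7)@(5, 15): e=[6,22,-10] → .
    (3,7)@(7, 15): e=[0,42,-24] → .  [on edge]
    (1,8)@(3, 17): e=[6,10,2] → X
    (2,8)@(5, 17): e=[0,30,-12] → .  [on edge]
    (1,9)@(3, 19): e=[0,18,0] → .  [on edge]
    (0,10)@(1, 21): e=[0,6,12] → .  [on edge]
  covered (2 px):
    . . . . . .
    . . . . . .
    . . . . . .
    . . . . . .
    . . . . . .
    . . . . . .
    . . . . . .
    . X . . . .
    . X . . . .
    . . . . . .
    . . . . . .
    . . . . . .
T1:
  2·area = 39
  edge (6, 0)→(9, 0): d=(3,0) top-left  bias=+0
  edge (9, 0)→(10, 13): d=(1,13) right/bottom  bias=-1
  edge (10, 13)→(6, 0): d=(-4,-13) top-left  bias=+0
    (3,0)@(7, 1): e=[3,27,9] → X
    (4,0)@(9, 1): e=[3,1,35] → X
    (5,0)@(11, 1): e=[3,-25,61] → .
    (3,1)@(7, 3): e=[9,29,1] → X
    (5,1)@(11, 3): e=[9,-23,53] → .
    (3,2)@(7, 5): e=[15,31,-7] → .
    (4,2)@(9, 5): e=[15,5,19] → X
    (5,2)@(11, 5): e=[15,-21,45] → .
    (4,3)@(9, 7): e=[21,7,11] → X
    (5,3)@(11, 7): e=[21,-19,37] → .
    (4,4)@(9, 9): e=[27,9,3] → X
    (5,4)@(11, 9): e=[27,-17,29] → .
  covered (7 px):
    . . . X X .
    . . . X X .
    . . . . X .
    . . . . X .
    . . . . X .
    . . . . . .
    . . . . . .
    . . . . . .
    . . . . . .
    . . . . . .
    . . . . . .
    . . . . . .
T2:
  2·area = 52
  edge (8, 14)→(2, 10): d=(-6,-4) top-left  bias=+0
  edge (2, 10)→(6, 4): d=(4,-6) top-left  bias=+0
  edge (6, 4)→(8, 14): d=(2,10) right/bottom  bias=-1
    (2,3)@(5, 7): e=[30,6,16] → X
    (3,3)@(7, 7): e=[38,18,-4] → .
    (1,4)@(3, 9): e=[10,2,40] → X
    (3,4)@(7, 9): e=[26,26,0] → .  [on edge]
    (1,5)@(3, 11): e=[-2,10,44] → .
    (2,5)@(5, 11): e=[6,22,24] → X
    (3,5)@(7, 11): e=[14,34,4] → X
    (4,5)@(9, 11): e=[22,46,-16] → .
    (2,6)@(5, 13): e=[-6,30,28] → .
    (3,6)@(7, 13): e=[2,42,8] → X
    (4,6)@(9, 13): e=[10,54,-12] → .
    (3,7)@(7, 15): e=[-10,50,12] → .
    (4,9)@(9, 19): e=[-26,78,0] → .  [on edge]
  covered (6 px):
    . . . . . .
    . . . . . .
    . . . . . .
    . . X . . .
    . X X . . .
    . . X X . .
    . . . X . .
    . . . . . .
    . . . . . .
    . . . . . .
    . . . . . .
    . . . . . .
T3:
  2·area = 56
  edge (0, 6)→(8, 0): d=(8,-6) top-left  bias=+0
  edge (8, 0)→(4, 10): d=(-4,10) right/bottom  bias=-1
  edge (4, 10)→(0, 6): d=(-4,-4) top-left  bias=+0
    (3,0)@(7, 1): e=[2,6,48] → X
    (4,0)@(9, 1): e=[14,-14,56] → .
    (2,1)@(5, 3): e=[6,18,32] → X
    (3,1)@(7, 3): e=[18,-2,40] → .
    (1,2)@(3, 5): e=[10,30,16] → X
    (3,2)@(7, 5): e=[34,-10,32] → .
    (0,3)@(1, 7): e=[14,42,0] → X  [on edge]
    (3,3)@(7, 7): e=[50,-18,24] → .
    (0,4)@(1, 9): e=[30,34,-8] → .
    (1,4)@(3, 9): e=[42,14,0] → X  [on edge]
    (2,4)@(5, 9): e=[54,-6,8] → .
    (1,5)@(3, 11): e=[58,6,-8] → .
    (2,5)@(5, 11): e=[70,-14,0] → .  [on edge]
    (3,6)@(7, 13): e=[98,-42,0] → .  [on edge]
    (4,7)@(9, 15): e=[126,-70,0] → .  [on edge]
    (5,8)@(11, 17): e=[154,-98,0] → .  [on edge]
  covered (8 px):
    . . . X . .
    . . X . . .
    . X X . . .
    X X X . . .
    . X . . . .
    . . . . . .
    . . . . . .
    . . . . . .
    . . . . . .
    . . . . . .
    . . . . . .
    . . . . . .
T4:
  2·area = 44
  edge (2, 12)→(6, 10): d=(4,-2) top-left  bias=+0
  edge (6, 10)→(6, 21): d=(0,11) right/bottom  bias=-1
  edge (6, 21)→(2, 12): d=(-4,-9) top-left  bias=+0
    (2,5)@(5, 11): e=[2,11,31] → X
    (3,5)@(7, 11): e=[6,-11,49] → .
    (1,6)@(3, 13): e=[6,33,5] → X
    (3,6)@(7, 13): e=[14,-11,41] → .
    (1,7)@(3, 15): e=[14,33,-3] → .
    (2,7)@(5, 15): e=[18,11,15] → X
    (3,7)@(7, 15): e=[22,-11,33] → .
    (2,8)@(5, 17): e=[26,11,7] → X
    (3,8)@(7, 17): e=[30,-11,25] → .
    (2,9)@(5, 19): e=[34,11,-1] → .
  covered (5 px):
    . . . . . .
    . . . . . .
    . . . . . .
    . . . . . .
    . . . . . .
    . . X . . .
    . X X . . .
    . . X . . .
    . . X . . .
    . . . . . .
    . . . . . .
    . . . . . .

Result: "outside"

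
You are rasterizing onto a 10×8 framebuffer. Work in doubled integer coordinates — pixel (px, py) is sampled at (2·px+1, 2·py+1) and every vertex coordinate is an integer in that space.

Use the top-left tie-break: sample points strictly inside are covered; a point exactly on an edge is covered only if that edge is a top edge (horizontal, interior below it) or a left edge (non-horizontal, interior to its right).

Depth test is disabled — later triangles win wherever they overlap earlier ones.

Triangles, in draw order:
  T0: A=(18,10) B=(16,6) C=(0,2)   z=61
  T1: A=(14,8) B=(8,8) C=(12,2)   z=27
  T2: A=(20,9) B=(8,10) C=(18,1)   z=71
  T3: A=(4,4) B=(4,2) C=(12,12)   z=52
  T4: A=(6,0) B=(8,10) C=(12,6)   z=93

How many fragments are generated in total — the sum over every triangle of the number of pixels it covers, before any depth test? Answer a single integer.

T0:
  2·area = 56  (B↔C swapped to make it positive)
  edge (18, 10)→(0, 2): d=(-18,-8) top-left  bias=+0
  edge (0, 2)→(16, 6): d=(16,4) right/bottom  bias=-1
  edge (16, 6)→(18, 10): d=(2,4) right/bottom  bias=-1
    (1,1)@(3, 3): e=[6,4,46] → X
    (2,1)@(5, 3): e=[22,-4,38] → .
    (1,2)@(3, 5): e=[-30,36,50] → .
    (3,2)@(7, 5): e=[2,20,34] → X
    (4,2)@(9, 5): e=[18,12,26] → X
    (5,2)@(11, 5): e=[34,4,18] → X
    (6,2)@(13, 5): e=[50,-4,10] → .
    (3,3)@(7, 7): e=[-34,52,38] → .
    (4,3)@(9, 7): e=[-18,44,30] → .
    (5,3)@(11, 7): e=[-2,36,22] → .
    (6,3)@(13, 7): e=[14,28,14] → X
    (7,3)@(15, 7): e=[30,20,6] → X
  covered (7 px):
    . . . . . . . . . .
    . X . . . . . . . .
    . . . X X X . . . .
    . . . . . . X X . .
    . . . . . . . . X .
    . . . . . . . . . .
    . . . . . . . . . .
    . . . . . . . . . .
T1:
  2·area = 36
  edge (14, 8)→(8, 8): d=(-6,0) right/bottom  bias=-1
  edge (8, 8)→(12, 2): d=(4,-6) top-left  bias=+0
  edge (12, 2)→(14, 8): d=(2,6) right/bottom  bias=-1
    (5,2)@(11, 5): e=[18,6,12] → X
    (6,2)@(13, 5): e=[18,18,0] → .  [on edge]
    (4,3)@(9, 7): e=[6,2,28] → X
    (6,3)@(13, 7): e=[6,26,4] → X
    (7,3)@(15, 7): e=[6,38,-8] → .
    (4,4)@(9, 9): e=[-6,10,32] → .
    (5,4)@(11, 9): e=[-6,22,20] → .
    (6,4)@(13, 9): e=[-6,34,8] → .
    (7,5)@(15, 11): e=[-18,54,0] → .  [on edge]
  covered (4 px):
    . . . . . . . . . .
    . . . . . . . . . .
    . . . . . X . . . .
    . . . . X X X . . .
    . . . . . . . . . .
    . . . . . . . . . .
    . . . . . . . . . .
    . . . . . . . . . .
T2:
  2·area = 98
  edge (20, 9)→(8, 10): d=(-12,1) right/bottom  bias=-1
  edge (8, 10)→(18, 1): d=(10,-9) top-left  bias=+0
  edge (18, 1)→(20, 9): d=(2,8) right/bottom  bias=-1
    (8,1)@(17, 3): e=[75,11,12] → X
    (9,1)@(19, 3): e=[73,29,-4] → .
    (7,2)@(15, 5): e=[53,13,32] → X
    (9,2)@(19, 5): e=[49,49,0] → .  [on edge]
    (6,3)@(13, 7): e=[31,15,52] → X
    (9,3)@(19, 7): e=[25,69,4] → X
    (5,4)@(11, 9): e=[9,17,72] → X
    (5,5)@(11, 11): e=[-15,37,76] → .
    (6,5)@(13, 11): e=[-17,55,60] → .
    (7,5)@(15, 11): e=[-19,73,44] → .
    (8,5)@(17, 11): e=[-21,91,28] → .
    (9,5)@(19, 11): e=[-23,109,12] → .
  covered (12 px):
    . . . . . . . . . .
    . . . . . . . . X .
    . . . . . . . X X .
    . . . . . . X X X X
    . . . . . X X X X X
    . . . . . . . . . .
    . . . . . . . . . .
    . . . . . . . . . .
T3:
  2·area = 16
  edge (4, 4)→(4, 2): d=(0,-2) top-left  bias=+0
  edge (4, 2)→(12, 12): d=(8,10) right/bottom  bias=-1
  edge (12, 12)→(4, 4): d=(-8,-8) top-left  bias=+0
    (0,0)@(1, 1): e=[-6,22,0] → .  [on edge]
    (1,1)@(3, 3): e=[-2,18,0] → .  [on edge]
    (2,2)@(5, 5): e=[2,14,0] → X  [on edge]
    (3,2)@(7, 5): e=[6,-6,16] → .
    (2,3)@(5, 7): e=[2,30,-16] → .
    (3,3)@(7, 7): e=[6,10,0] → X  [on edge]
    (4,3)@(9, 7): e=[10,-10,16] → .
    (3,4)@(7, 9): e=[6,26,-16] → .
    (4,4)@(9, 9): e=[10,6,0] → X  [on edge]
    (5,4)@(11, 9): e=[14,-14,16] → .
    (4,5)@(9, 11): e=[10,22,-16] → .
    (5,5)@(11, 11): e=[14,2,0] → X  [on edge]
    (6,6)@(13, 13): e=[18,-2,0] → .  [on edge]
    (7,7)@(15, 15): e=[22,-6,0] → .  [on edge]
  covered (4 px):
    . . . . . . . . . .
    . . . . . . . . . .
    . . X . . . . . . .
    . . . X . . . . . .
    . . . . X . . . . .
    . . . . . X . . . .
    . . . . . . . . . .
    . . . . . . . . . .
T4:
  2·area = 48  (B↔C swapped to make it positive)
  edge (6, 0)→(12, 6): d=(6,6) right/bottom  bias=-1
  edge (12, 6)→(8, 10): d=(-4,4) right/bottom  bias=-1
  edge (8, 10)→(6, 0): d=(-2,-10) top-left  bias=+0
    (3,0)@(7, 1): e=[0,40,8] → .  [on edge]
    (8,0)@(17, 1): e=[-60,0,108] → .  [on edge]
    (3,1)@(7, 3): e=[12,32,4] → X
    (4,1)@(9, 3): e=[0,24,24] → .  [on edge]
    (7,1)@(15, 3): e=[-36,0,84] → .  [on edge]
    (3,2)@(7, 5): e=[24,24,0] → X  [on edge]
    (4,2)@(9, 5): e=[12,16,20] → X
    (5,2)@(11, 5): e=[0,8,40] → .  [on edge]
    (6,2)@(13, 5): e=[-12,0,60] → .  [on edge]
    (3,3)@(7, 7): e=[36,16,-4] → .
    (4,3)@(9, 7): e=[24,8,16] → X
    (5,3)@(11, 7): e=[12,0,36] → .  [on edge]
    (6,3)@(13, 7): e=[0,-8,56] → .  [on edge]
    (4,4)@(9, 9): e=[36,0,12] → .  [on edge]
    (7,4)@(15, 9): e=[0,-24,72] → .  [on edge]
    (3,5)@(7, 11): e=[60,0,-12] → .  [on edge]
    (8,5)@(17, 11): e=[0,-40,88] → .  [on edge]
    (2,6)@(5, 13): e=[84,0,-36] → .  [on edge]
    (9,6)@(19, 13): e=[0,-56,104] → .  [on edge]
    (1,7)@(3, 15): e=[108,0,-60] → .  [on edge]
    (4,7)@(9, 15): e=[72,-24,0] → .  [on edge]
  covered (4 px):
    . . . . . . . . . .
    . . . X . . . . . .
    . . . X X . . . . .
    . . . . X . . . . .
    . . . . . . . . . .
    . . . . . . . . . .
    . . . . . . . . . .
    . . . . . . . . . .

Final: 31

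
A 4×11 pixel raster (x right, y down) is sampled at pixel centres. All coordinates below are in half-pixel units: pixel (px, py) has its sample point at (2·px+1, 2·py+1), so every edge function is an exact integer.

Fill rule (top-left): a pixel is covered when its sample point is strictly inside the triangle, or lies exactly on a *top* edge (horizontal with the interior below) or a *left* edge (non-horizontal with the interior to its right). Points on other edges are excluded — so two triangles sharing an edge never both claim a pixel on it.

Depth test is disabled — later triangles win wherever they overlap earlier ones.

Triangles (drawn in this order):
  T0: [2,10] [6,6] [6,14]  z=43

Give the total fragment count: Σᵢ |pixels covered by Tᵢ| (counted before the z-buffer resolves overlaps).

T0:
  2·area = 32
  edge (2, 10)→(6, 6): d=(4,-4) top-left  bias=+0
  edge (6, 6)→(6, 14): d=(0,8) right/bottom  bias=-1
  edge (6, 14)→(2, 10): d=(-4,-4) top-left  bias=+0
    (3,2)@(7, 5): e=[0,-8,40] → .  [on edge]
    (2,3)@(5, 7): e=[0,8,24] → X  [on edge]
    (3,3)@(7, 7): e=[8,-8,32] → .
    (0,4)@(1, 9): e=[-8,40,0] → .  [on edge]
    (1,4)@(3, 9): e=[0,24,8] → X  [on edge]
    (3,4)@(7, 9): e=[16,-8,24] → .
    (0,5)@(1, 11): e=[0,40,-8] → .  [on edge]
    (1,5)@(3, 11): e=[8,24,0] → X  [on edge]
    (3,5)@(7, 11): e=[24,-8,16] → .
    (1,6)@(3, 13): e=[16,24,-8] → .
    (2,6)@(5, 13): e=[24,8,0] → X  [on edge]
    (3,6)@(7, 13): e=[32,-8,8] → .
    (3,7)@(7, 15): e=[40,-8,0] → .  [on edge]
  covered (6 px):
    . . . .
    . . . .
    . . . .
    . . X .
    . X X .
    . X X .
    . . X .
    . . . .
    . . . .
    . . . .
    . . . .

Answer: 6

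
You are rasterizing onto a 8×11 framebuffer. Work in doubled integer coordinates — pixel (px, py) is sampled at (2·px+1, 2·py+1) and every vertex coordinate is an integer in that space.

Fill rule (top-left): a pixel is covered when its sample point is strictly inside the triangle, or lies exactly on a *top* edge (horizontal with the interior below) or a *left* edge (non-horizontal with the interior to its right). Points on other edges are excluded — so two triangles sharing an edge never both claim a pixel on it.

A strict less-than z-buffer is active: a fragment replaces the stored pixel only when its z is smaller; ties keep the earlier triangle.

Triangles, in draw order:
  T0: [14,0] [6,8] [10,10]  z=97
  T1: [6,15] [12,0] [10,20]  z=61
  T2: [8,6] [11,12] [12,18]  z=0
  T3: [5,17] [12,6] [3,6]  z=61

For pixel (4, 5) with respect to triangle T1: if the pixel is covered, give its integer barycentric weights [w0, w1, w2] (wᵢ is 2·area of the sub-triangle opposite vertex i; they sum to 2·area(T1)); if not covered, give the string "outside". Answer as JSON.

T0:
  2·area = 48  (B↔C swapped to make it positive)
  edge (14, 0)→(10, 10): d=(-4,10) right/bottom  bias=-1
  edge (10, 10)→(6, 8): d=(-4,-2) top-left  bias=+0
  edge (6, 8)→(14, 0): d=(8,-8) top-left  bias=+0
    (6,0)@(13, 1): e=[6,42,0] → █  [on edge]
    (7,0)@(15, 1): e=[-14,46,16] → ·
    (5,1)@(11, 3): e=[18,30,0] → █  [on edge]
    (6,1)@(13, 3): e=[-2,34,16] → ·
    (4,2)@(9, 5): e=[30,18,0] → █  [on edge]
    (6,2)@(13, 5): e=[-10,26,32] → ·
    (3,3)@(7, 7): e=[42,6,0] → █  [on edge]
    (6,3)@(13, 7): e=[-18,18,48] → ·
    (2,4)@(5, 9): e=[54,-6,0] → ·  [on edge]
    (3,4)@(7, 9): e=[34,-2,16] → ·
    (4,4)@(9, 9): e=[14,2,32] → █
    (5,4)@(11, 9): e=[-6,6,48] → ·
    (1,5)@(3, 11): e=[66,-18,0] → ·  [on edge]
    (0,6)@(1, 13): e=[78,-30,0] → ·  [on edge]
  covered (8 px):
    · · · · · · █ ·
    · · · · · █ · ·
    · · · · █ █ · ·
    · · · █ █ █ · ·
    · · · · █ · · ·
    · · · · · · · ·
    · · · · · · · ·
    · · · · · · · ·
    · · · · · · · ·
    · · · · · · · ·
    · · · · · · · ·
T1:
  2·area = 90
  edge (6, 15)→(12, 0): d=(6,-15) top-left  bias=+0
  edge (12, 0)→(10, 20): d=(-2,20) right/bottom  bias=-1
  edge (10, 20)→(6, 15): d=(-4,-5) top-left  bias=+0
    (5,1)@(11, 3): e=[3,14,73] → █
    (6,1)@(13, 3): e=[33,-26,83] → ·
    (5,2)@(11, 5): e=[15,10,65] → █
    (6,2)@(13, 5): e=[45,-30,75] → ·
    (5,3)@(11, 7): e=[27,6,57] → █
    (6,3)@(13, 7): e=[57,-34,67] → ·
    (4,4)@(9, 9): e=[9,42,39] → █
    (6,4)@(13, 9): e=[69,-38,59] → ·
    (4,5)@(9, 11): e=[21,38,31] → █
    (5,5)@(11, 11): e=[51,-2,41] → ·
    (3,6)@(7, 13): e=[3,74,13] → █
    (5,6)@(11, 13): e=[63,-6,33] → ·
  covered (11 px):
    · · · · · · · ·
    · · · · · █ · ·
    · · · · · █ · ·
    · · · · · █ · ·
    · · · · █ █ · ·
    · · · · █ · · ·
    · · · █ █ · · ·
    · · · █ █ · · ·
    · · · · █ · · ·
    · · · · · · · ·
    · · · · · · · ·
T2:
  2·area = 12
  edge (8, 6)→(11, 12): d=(3,6) right/bottom  bias=-1
  edge (11, 12)→(12, 18): d=(1,6) right/bottom  bias=-1
  edge (12, 18)→(8, 6): d=(-4,-12) top-left  bias=+0
    (3,1)@(7, 3): e=[-3,15,0] → ·  [on edge]
    (4,4)@(9, 9): e=[3,9,0] → █  [on edge]
    (5,4)@(11, 9): e=[-9,-3,24] → ·
    (4,5)@(9, 11): e=[9,11,-8] → ·
    (5,6)@(11, 13): e=[3,1,8] → █
    (6,6)@(13, 13): e=[-9,-11,32] → ·
    (5,7)@(11, 15): e=[9,3,0] → █  [on edge]
    (6,7)@(13, 15): e=[-3,-9,24] → ·
    (5,8)@(11, 17): e=[15,5,-8] → ·
    (6,10)@(13, 21): e=[15,-3,0] → ·  [on edge]
  covered (3 px):
    · · · · · · · ·
    · · · · · · · ·
    · · · · · · · ·
    · · · · · · · ·
    · · · · █ · · ·
    · · · · · · · ·
    · · · · · █ · ·
    · · · · · █ · ·
    · · · · · · · ·
    · · · · · · · ·
    · · · · · · · ·
T3:
  2·area = 99  (B↔C swapped to make it positive)
  edge (5, 17)→(3, 6): d=(-2,-11) top-left  bias=+0
  edge (3, 6)→(12, 6): d=(9,0) top-left  bias=+0
  edge (12, 6)→(5, 17): d=(-7,11) right/bottom  bias=-1
    (2,3)@(5, 7): e=[20,9,70] → █
    (3,3)@(7, 7): e=[42,9,48] → █
    (4,3)@(9, 7): e=[64,9,26] → █
    (5,3)@(11, 7): e=[86,9,4] → █
    (6,3)@(13, 7): e=[108,9,-18] → ·
    (2,4)@(5, 9): e=[16,27,56] → █
    (5,4)@(11, 9): e=[82,27,-10] → ·
    (2,5)@(5, 11): e=[12,45,42] → █
    (4,5)@(9, 11): e=[56,45,-2] → ·
    (2,6)@(5, 13): e=[8,63,28] → █
    (4,6)@(9, 13): e=[52,63,-16] → ·
    (2,7)@(5, 15): e=[4,81,14] → █
    (2,8)@(5, 17): e=[0,99,0] → ·  [on edge]
  covered (12 px):
    · · · · · · · ·
    · · · · · · · ·
    · · · · · · · ·
    · · █ █ █ █ · ·
    · · █ █ █ · · ·
    · · █ █ · · · ·
    · · █ █ · · · ·
    · · █ · · · · ·
    · · · · · · · ·
    · · · · · · · ·
    · · · · · · · ·

Final: [38,31,21]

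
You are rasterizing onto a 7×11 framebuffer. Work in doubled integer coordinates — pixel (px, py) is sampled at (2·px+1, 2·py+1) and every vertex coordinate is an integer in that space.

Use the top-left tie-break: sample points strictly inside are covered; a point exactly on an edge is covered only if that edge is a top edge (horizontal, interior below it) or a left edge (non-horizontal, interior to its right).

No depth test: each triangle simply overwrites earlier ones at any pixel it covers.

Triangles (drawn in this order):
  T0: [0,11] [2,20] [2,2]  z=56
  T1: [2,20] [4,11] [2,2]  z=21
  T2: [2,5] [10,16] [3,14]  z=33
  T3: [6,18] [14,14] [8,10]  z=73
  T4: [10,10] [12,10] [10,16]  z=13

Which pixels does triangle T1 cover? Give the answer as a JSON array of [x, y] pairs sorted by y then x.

T0:
  2·area = 36  (B↔C swapped to make it positive)
  edge (0, 11)→(2, 2): d=(2,-9) top-left  bias=+0
  edge (2, 2)→(2, 20): d=(0,18) right/bottom  bias=-1
  edge (2, 20)→(0, 11): d=(-2,-9) top-left  bias=+0
    (0,3)@(1, 7): e=[1,18,17] → X
    (1,3)@(3, 7): e=[19,-18,35] → .
    (0,4)@(1, 9): e=[5,18,13] → X
    (1,4)@(3, 9): e=[23,-18,31] → .
    (0,5)@(1, 11): e=[9,18,9] → X
    (1,5)@(3, 11): e=[27,-18,27] → .
    (0,6)@(1, 13): e=[13,18,5] → X
    (1,6)@(3, 13): e=[31,-18,23] → .
    (0,7)@(1, 15): e=[17,18,1] → X
    (1,7)@(3, 15): e=[35,-18,19] → .
    (0,8)@(1, 17): e=[21,18,-3] → .
  covered (5 px):
    . . . . . . .
    . . . . . . .
    . . . . . . .
    X . . . . . .
    X . . . . . .
    X . . . . . .
    X . . . . . .
    X . . . . . .
    . . . . . . .
    . . . . . . .
    . . . . . . .
T1:
  2·area = 36  (B↔C swapped to make it positive)
  edge (2, 20)→(2, 2): d=(0,-18) top-left  bias=+0
  edge (2, 2)→(4, 11): d=(2,9) right/bottom  bias=-1
  edge (4, 11)→(2, 20): d=(-2,9) right/bottom  bias=-1
    (1,3)@(3, 7): e=[18,1,17] → X
    (2,3)@(5, 7): e=[54,-17,-1] → .
    (1,4)@(3, 9): e=[18,5,13] → X
    (2,4)@(5, 9): e=[54,-13,-5] → .
    (1,5)@(3, 11): e=[18,9,9] → X
    (2,5)@(5, 11): e=[54,-9,-9] → .
    (1,6)@(3, 13): e=[18,13,5] → X
    (2,6)@(5, 13): e=[54,-5,-13] → .
    (1,7)@(3, 15): e=[18,17,1] → X
    (2,7)@(5, 15): e=[54,-1,-17] → .
    (1,8)@(3, 17): e=[18,21,-3] → .
  covered (5 px):
    . . . . . . .
    . . . . . . .
    . . . . . . .
    . X . . . . .
    . X . . . . .
    . X . . . . .
    . X . . . . .
    . X . . . . .
    . . . . . . .
    . . . . . . .
    . . . . . . .
T2:
  2·area = 61
  edge (2, 5)→(10, 16): d=(8,11) right/bottom  bias=-1
  edge (10, 16)→(3, 14): d=(-7,-2) top-left  bias=+0
  edge (3, 14)→(2, 5): d=(-1,-9) top-left  bias=+0
    (1,3)@(3, 7): e=[5,49,7] → X
    (2,3)@(5, 7): e=[-17,53,25] → .
    (1,4)@(3, 9): e=[21,35,5] → X
    (2,4)@(5, 9): e=[-1,39,23] → .
    (1,5)@(3, 11): e=[37,21,3] → X
    (2,5)@(5, 11): e=[15,25,21] → X
    (3,5)@(7, 11): e=[-7,29,39] → .
    (1,6)@(3, 13): e=[53,7,1] → X
    (3,6)@(7, 13): e=[9,15,37] → X
    (4,6)@(9, 13): e=[-13,19,55] → .
    (1,7)@(3, 15): e=[69,-7,-1] → .
    (2,7)@(5, 15): e=[47,-3,17] → .
  covered (9 px):
    . . . . . . .
    . . . . . . .
    . . . . . . .
    . X . . . . .
    . X . . . . .
    . X X . . . .
    . X X X . . .
    . . . X X . .
    . . . . . . .
    . . . . . . .
    . . . . . . .
T3:
  2·area = 56  (B↔C swapped to make it positive)
  edge (6, 18)→(8, 10): d=(2,-8) top-left  bias=+0
  edge (8, 10)→(14, 14): d=(6,4) right/bottom  bias=-1
  edge (14, 14)→(6, 18): d=(-8,4) right/bottom  bias=-1
    (4,5)@(9, 11): e=[10,2,44] → X
    (5,5)@(11, 11): e=[26,-6,36] → .
    (4,6)@(9, 13): e=[14,14,28] → X
    (5,6)@(11, 13): e=[30,6,20] → X
    (6,6)@(13, 13): e=[46,-2,12] → .
    (3,7)@(7, 15): e=[2,34,20] → X
    (6,7)@(13, 15): e=[50,10,-4] → .
    (3,8)@(7, 17): e=[6,46,4] → X
    (4,8)@(9, 17): e=[22,38,-4] → .
    (5,8)@(11, 17): e=[38,30,-12] → .
    (3,9)@(7, 19): e=[10,58,-12] → .
  covered (7 px):
    . . . . . . .
    . . . . . . .
    . . . . . . .
    . . . . . . .
    . . . . . . .
    . . . . X . .
    . . . . X X .
    . . . X X X .
    . . . X . . .
    . . . . . . .
    . . . . . . .
T4:
  2·area = 12
  edge (10, 10)→(12, 10): d=(2,0) top-left  bias=+0
  edge (12, 10)→(10, 16): d=(-2,6) right/bottom  bias=-1
  edge (10, 16)→(10, 10): d=(0,-6) top-left  bias=+0
    (6,3)@(13, 7): e=[-6,0,18] → .  [on edge]
    (5,5)@(11, 11): e=[2,4,6] → X
    (6,5)@(13, 11): e=[2,-8,18] → .
    (5,6)@(11, 13): e=[6,0,6] → .  [on edge]
    (4,9)@(9, 19): e=[18,0,-6] → .  [on edge]
  covered (1 px):
    . . . . . . .
    . . . . . . .
    . . . . . . .
    . . . . . . .
    . . . . . . .
    . . . . . X .
    . . . . . . .
    . . . . . . .
    . . . . . . .
    . . . . . . .
    . . . . . . .

Result: [[1,3],[1,4],[1,5],[1,6],[1,7]]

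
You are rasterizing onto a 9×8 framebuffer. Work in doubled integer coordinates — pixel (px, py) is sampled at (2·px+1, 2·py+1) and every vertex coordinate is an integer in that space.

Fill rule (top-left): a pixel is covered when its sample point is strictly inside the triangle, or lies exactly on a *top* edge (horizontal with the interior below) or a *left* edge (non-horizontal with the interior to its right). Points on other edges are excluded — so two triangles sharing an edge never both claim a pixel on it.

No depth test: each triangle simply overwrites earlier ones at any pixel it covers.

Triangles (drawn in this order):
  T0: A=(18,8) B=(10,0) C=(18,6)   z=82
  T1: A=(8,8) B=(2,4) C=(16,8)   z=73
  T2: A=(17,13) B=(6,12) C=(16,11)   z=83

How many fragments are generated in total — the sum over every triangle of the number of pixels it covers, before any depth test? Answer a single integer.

T0:
  2·area = 16
  edge (18, 8)→(10, 0): d=(-8,-8) top-left  bias=+0
  edge (10, 0)→(18, 6): d=(8,6) right/bottom  bias=-1
  edge (18, 6)→(18, 8): d=(0,2) right/bottom  bias=-1
    (5,0)@(11, 1): e=[0,2,14] → █  [on edge]
    (6,0)@(13, 1): e=[16,-10,10] → ·
    (5,1)@(11, 3): e=[-16,18,14] → ·
    (6,1)@(13, 3): e=[0,6,10] → █  [on edge]
    (7,1)@(15, 3): e=[16,-6,6] → ·
    (6,2)@(13, 5): e=[-16,22,10] → ·
    (7,2)@(15, 5): e=[0,10,6] → █  [on edge]
    (8,2)@(17, 5): e=[16,-2,2] → ·
    (7,3)@(15, 7): e=[-16,26,6] → ·
    (8,3)@(17, 7): e=[0,14,2] → █  [on edge]
    (8,4)@(17, 9): e=[-16,30,2] → ·
  covered (4 px):
    · · · · · █ · · ·
    · · · · · · █ · ·
    · · · · · · · █ ·
    · · · · · · · · █
    · · · · · · · · ·
    · · · · · · · · ·
    · · · · · · · · ·
    · · · · · · · · ·
T1:
  2·area = 32
  edge (8, 8)→(2, 4): d=(-6,-4) top-left  bias=+0
  edge (2, 4)→(16, 8): d=(14,4) right/bottom  bias=-1
  edge (16, 8)→(8, 8): d=(-8,0) right/bottom  bias=-1
    (2,2)@(5, 5): e=[6,2,24] → █
    (3,2)@(7, 5): e=[14,-6,24] → ·
    (2,3)@(5, 7): e=[-6,30,8] → ·
    (3,3)@(7, 7): e=[2,22,8] → █
    (4,3)@(9, 7): e=[10,14,8] → █
    (5,3)@(11, 7): e=[18,6,8] → █
    (6,3)@(13, 7): e=[26,-2,8] → ·
    (3,4)@(7, 9): e=[-10,50,-8] → ·
    (4,4)@(9, 9): e=[-2,42,-8] → ·
    (5,4)@(11, 9): e=[6,34,-8] → ·
  covered (4 px):
    · · · · · · · · ·
    · · · · · · · · ·
    · · █ · · · · · ·
    · · · █ █ █ · · ·
    · · · · · · · · ·
    · · · · · · · · ·
    · · · · · · · · ·
    · · · · · · · · ·
T2:
  2·area = 21
  edge (17, 13)→(6, 12): d=(-11,-1) top-left  bias=+0
  edge (6, 12)→(16, 11): d=(10,-1) top-left  bias=+0
  edge (16, 11)→(17, 13): d=(1,2) right/bottom  bias=-1
    (5,0)@(11, 1): e=[126,-105,0] → ·  [on edge]
    (6,2)@(13, 5): e=[84,-63,0] → ·  [on edge]
    (7,4)@(15, 9): e=[42,-21,0] → ·  [on edge]
    (8,6)@(17, 13): e=[0,21,0] → ·  [on edge]
  covered (0 px):
    · · · · · · · · ·
    · · · · · · · · ·
    · · · · · · · · ·
    · · · · · · · · ·
    · · · · · · · · ·
    · · · · · · · · ·
    · · · · · · · · ·
    · · · · · · · · ·

Final: 8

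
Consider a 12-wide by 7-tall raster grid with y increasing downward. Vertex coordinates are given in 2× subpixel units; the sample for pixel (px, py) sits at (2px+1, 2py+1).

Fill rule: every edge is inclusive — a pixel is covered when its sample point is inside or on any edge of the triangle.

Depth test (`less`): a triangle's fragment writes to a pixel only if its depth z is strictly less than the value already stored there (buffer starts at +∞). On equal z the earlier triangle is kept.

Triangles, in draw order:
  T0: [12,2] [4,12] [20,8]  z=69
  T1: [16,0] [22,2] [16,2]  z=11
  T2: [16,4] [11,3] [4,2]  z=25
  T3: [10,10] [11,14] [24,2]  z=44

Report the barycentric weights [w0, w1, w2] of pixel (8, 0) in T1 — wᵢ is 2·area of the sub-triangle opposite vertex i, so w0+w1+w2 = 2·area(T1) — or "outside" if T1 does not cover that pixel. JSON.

T0:
  2·area = 128  (B↔C swapped to make it positive)
  edge (12, 2)→(20, 8): d=(8,6) inclusive
  edge (20, 8)→(4, 12): d=(-16,4) inclusive
  edge (4, 12)→(12, 2): d=(8,-10) inclusive
    (6,1)@(13, 3): e=[2,108,18] → █
    (7,1)@(15, 3): e=[-10,100,38] → ·
    (5,2)@(11, 5): e=[30,84,14] → █
    (7,2)@(15, 5): e=[6,68,54] → █
    (8,2)@(17, 5): e=[-6,60,74] → ·
    (4,3)@(9, 7): e=[58,60,10] → █
    (8,3)@(17, 7): e=[10,28,90] → █
    (9,3)@(19, 7): e=[-2,20,110] → ·
    (3,4)@(7, 9): e=[86,36,6] → █
    (8,4)@(17, 9): e=[26,-4,106] → ·
    (2,5)@(5, 11): e=[114,12,2] → █
    (4,5)@(9, 11): e=[90,-4,42] → ·
  covered (16 px):
    · · · · · · · · · · · ·
    · · · · · · █ · · · · ·
    · · · · · █ █ █ · · · ·
    · · · · █ █ █ █ █ · · ·
    · · · █ █ █ █ █ · · · ·
    · · █ █ · · · · · · · ·
    · · · · · · · · · · · ·
T1:
  2·area = 12
  edge (16, 0)→(22, 2): d=(6,2) inclusive
  edge (22, 2)→(16, 2): d=(-6,0) inclusive
  edge (16, 2)→(16, 0): d=(0,-2) inclusive
    (8,0)@(17, 1): e=[4,6,2] → █
    (9,0)@(19, 1): e=[0,6,6] → █  [on edge]
    (10,0)@(21, 1): e=[-4,6,10] → ·
    (8,1)@(17, 3): e=[16,-6,2] → ·
    (9,1)@(19, 3): e=[12,-6,6] → ·
  covered (2 px):
    · · · · · · · · █ █ · ·
    · · · · · · · · · · · ·
    · · · · · · · · · · · ·
    · · · · · · · · · · · ·
    · · · · · · · · · · · ·
    · · · · · · · · · · · ·
    · · · · · · · · · · · ·
T2:
  2·area = 2  (B↔C swapped to make it positive)
  edge (16, 4)→(4, 2): d=(-12,-2) inclusive
  edge (4, 2)→(11, 3): d=(7,1) inclusive
  edge (11, 3)→(16, 4): d=(5,1) inclusive
    (0,0)@(1, 1): e=[6,-4,0] → ·  [on edge]
    (5,1)@(11, 3): e=[2,0,0] → █  [on edge]
    (6,1)@(13, 3): e=[6,-2,-2] → ·
    (5,2)@(11, 5): e=[-22,14,10] → ·
    (10,2)@(21, 5): e=[-2,4,0] → ·  [on edge]
  covered (1 px):
    · · · · · · · · · · · ·
    · · · · · █ · · · · · ·
    · · · · · · · · · · · ·
    · · · · · · · · · · · ·
    · · · · · · · · · · · ·
    · · · · · · · · · · · ·
    · · · · · · · · · · · ·
T3:
  2·area = 64  (B↔C swapped to make it positive)
  edge (10, 10)→(24, 2): d=(14,-8) inclusive
  edge (24, 2)→(11, 14): d=(-13,12) inclusive
  edge (11, 14)→(10, 10): d=(-1,-4) inclusive
    (9,2)@(19, 5): e=[2,21,41] → █
    (10,2)@(21, 5): e=[18,-3,49] → ·
    (8,3)@(17, 7): e=[14,19,31] → █
    (9,3)@(19, 7): e=[30,-5,39] → ·
    (6,4)@(13, 9): e=[10,41,13] → █
    (7,4)@(15, 9): e=[26,17,21] → █
    (8,4)@(17, 9): e=[42,-7,29] → ·
    (5,5)@(11, 11): e=[22,39,3] → █
    (7,5)@(15, 11): e=[54,-9,19] → ·
    (5,6)@(11, 13): e=[50,13,1] → █
    (6,6)@(13, 13): e=[66,-11,9] → ·
  covered (7 px):
    · · · · · · · · · · · ·
    · · · · · · · · · · · ·
    · · · · · · · · · █ · ·
    · · · · · · · · █ · · ·
    · · · · · · █ █ · · · ·
    · · · · · █ █ · · · · ·
    · · · · · █ · · · · · ·

Answer: [6,2,4]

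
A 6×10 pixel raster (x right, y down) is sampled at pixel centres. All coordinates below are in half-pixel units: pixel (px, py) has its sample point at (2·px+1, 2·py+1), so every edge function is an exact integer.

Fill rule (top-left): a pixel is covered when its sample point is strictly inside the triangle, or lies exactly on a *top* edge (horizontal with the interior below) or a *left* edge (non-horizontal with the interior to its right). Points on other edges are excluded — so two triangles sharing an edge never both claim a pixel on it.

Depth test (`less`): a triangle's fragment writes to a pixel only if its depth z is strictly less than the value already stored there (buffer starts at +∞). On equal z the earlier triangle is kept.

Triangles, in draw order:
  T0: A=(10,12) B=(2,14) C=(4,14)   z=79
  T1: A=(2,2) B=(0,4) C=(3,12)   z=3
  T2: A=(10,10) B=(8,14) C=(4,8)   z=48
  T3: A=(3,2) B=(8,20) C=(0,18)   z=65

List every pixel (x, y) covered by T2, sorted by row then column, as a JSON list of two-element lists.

T0:
  2·area = 4  (B↔C swapped to make it positive)
  edge (10, 12)→(4, 14): d=(-6,2) right/bottom  bias=-1
  edge (4, 14)→(2, 14): d=(-2,0) right/bottom  bias=-1
  edge (2, 14)→(10, 12): d=(8,-2) top-left  bias=+0
    (3,6)@(7, 13): e=[0,2,2] → ·  [on edge]
    (0,7)@(1, 15): e=[0,-2,6] → ·  [on edge]
  covered (0 px):
    · · · · · ·
    · · · · · ·
    · · · · · ·
    · · · · · ·
    · · · · · ·
    · · · · · ·
    · · · · · ·
    · · · · · ·
    · · · · · ·
    · · · · · ·
T1:
  2·area = 22  (B↔C swapped to make it positive)
  edge (2, 2)→(3, 12): d=(1,10) right/bottom  bias=-1
  edge (3, 12)→(0, 4): d=(-3,-8) top-left  bias=+0
  edge (0, 4)→(2, 2): d=(2,-2) top-left  bias=+0
    (1,0)@(3, 1): e=[-11,33,0] → ·  [on edge]
    (0,1)@(1, 3): e=[11,11,0] → █  [on edge]
    (1,1)@(3, 3): e=[-9,27,4] → ·
    (0,2)@(1, 5): e=[13,5,4] → █
    (1,2)@(3, 5): e=[-7,21,8] → ·
    (0,3)@(1, 7): e=[15,-1,8] → ·
  covered (2 px):
    · · · · · ·
    █ · · · · ·
    █ · · · · ·
    · · · · · ·
    · · · · · ·
    · · · · · ·
    · · · · · ·
    · · · · · ·
    · · · · · ·
    · · · · · ·
T2:
  2·area = 28
  edge (10, 10)→(8, 14): d=(-2,4) right/bottom  bias=-1
  edge (8, 14)→(4, 8): d=(-4,-6) top-left  bias=+0
  edge (4, 8)→(10, 10): d=(6,2) right/bottom  bias=-1
    (0,3)@(1, 7): e=[42,-14,0] → ·  [on edge]
    (2,4)@(5, 9): e=[22,2,4] → █
    (3,4)@(7, 9): e=[14,14,0] → ·  [on edge]
    (2,5)@(5, 11): e=[18,-6,16] → ·
    (3,5)@(7, 11): e=[10,6,12] → █
    (4,5)@(9, 11): e=[2,18,8] → █
    (5,5)@(11, 11): e=[-6,30,4] → ·
    (3,6)@(7, 13): e=[6,-2,24] → ·
    (4,6)@(9, 13): e=[-2,10,20] → ·
  covered (3 px):
    · · · · · ·
    · · · · · ·
    · · · · · ·
    · · · · · ·
    · · █ · · ·
    · · · █ █ ·
    · · · · · ·
    · · · · · ·
    · · · · · ·
    · · · · · ·
T3:
  2·area = 134
  edge (3, 2)→(8, 20): d=(5,18) right/bottom  bias=-1
  edge (8, 20)→(0, 18): d=(-8,-2) top-left  bias=+0
  edge (0, 18)→(3, 2): d=(3,-16) top-left  bias=+0
    (1,1)@(3, 3): e=[5,126,3] → █
    (2,1)@(5, 3): e=[-31,130,35] → ·
    (1,2)@(3, 5): e=[15,110,9] → █
    (2,2)@(5, 5): e=[-21,114,41] → ·
    (1,3)@(3, 7): e=[25,94,15] → █
    (2,3)@(5, 7): e=[-11,98,47] → ·
    (1,4)@(3, 9): e=[35,78,21] → █
    (2,4)@(5, 9): e=[-1,82,53] → ·
    (1,5)@(3, 11): e=[45,62,27] → █
    (2,5)@(5, 11): e=[9,66,59] → █
    (3,5)@(7, 11): e=[-27,70,91] → ·
    (0,6)@(1, 13): e=[91,42,1] → █
  covered (18 px):
    · · · · · ·
    · █ · · · ·
    · █ · · · ·
    · █ · · · ·
    · █ · · · ·
    · █ █ · · ·
    █ █ █ · · ·
    █ █ █ · · ·
    █ █ █ █ · ·
    · · █ █ · ·

Answer: [[2,4],[3,5],[4,5]]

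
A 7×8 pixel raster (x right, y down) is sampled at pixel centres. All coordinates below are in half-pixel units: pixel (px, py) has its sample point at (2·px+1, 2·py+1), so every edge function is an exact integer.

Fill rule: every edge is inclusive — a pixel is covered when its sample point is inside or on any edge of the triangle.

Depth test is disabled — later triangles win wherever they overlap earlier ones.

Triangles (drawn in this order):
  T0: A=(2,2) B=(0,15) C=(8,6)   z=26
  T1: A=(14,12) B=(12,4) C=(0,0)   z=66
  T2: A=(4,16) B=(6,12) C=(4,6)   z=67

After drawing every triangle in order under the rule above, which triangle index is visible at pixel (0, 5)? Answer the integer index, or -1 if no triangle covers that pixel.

T0:
  2·area = 86  (B↔C swapped to make it positive)
  edge (2, 2)→(8, 6): d=(6,4) inclusive
  edge (8, 6)→(0, 15): d=(-8,9) inclusive
  edge (0, 15)→(2, 2): d=(2,-13) inclusive
    (1,1)@(3, 3): e=[2,69,15] → X
    (2,1)@(5, 3): e=[-6,51,41] → .
    (1,2)@(3, 5): e=[14,53,19] → X
    (2,2)@(5, 5): e=[6,35,45] → X
    (3,2)@(7, 5): e=[-2,17,71] → .
    (1,3)@(3, 7): e=[26,37,23] → X
    (3,3)@(7, 7): e=[10,1,75] → X
    (4,3)@(9, 7): e=[2,-17,101] → .
    (0,4)@(1, 9): e=[46,39,1] → X
    (3,4)@(7, 9): e=[22,-15,79] → .
    (0,5)@(1, 11): e=[58,23,5] → X
    (2,5)@(5, 11): e=[42,-13,57] → .
  covered (12 px):
    . . . . . . .
    . X . . . . .
    . X X . . . .
    . X X X . . .
    X X X . . . .
    X X . . . . .
    X . . . . . .
    . . . . . . .
T1:
  2·area = 88  (B↔C swapped to make it positive)
  edge (14, 12)→(0, 0): d=(-14,-12) inclusive
  edge (0, 0)→(12, 4): d=(12,4) inclusive
  edge (12, 4)→(14, 12): d=(2,8) inclusive
    (1,0)@(3, 1): e=[22,0,66] → X  [on edge]
    (2,0)@(5, 1): e=[46,-8,50] → .
    (1,1)@(3, 3): e=[-6,24,70] → .
    (2,1)@(5, 3): e=[18,16,54] → X
    (3,1)@(7, 3): e=[42,8,38] → X
    (4,1)@(9, 3): e=[66,0,22] → X  [on edge]
    (5,1)@(11, 3): e=[90,-8,6] → .
    (2,2)@(5, 5): e=[-10,40,58] → .
    (3,2)@(7, 5): e=[14,32,42] → X
    (5,2)@(11, 5): e=[62,16,10] → X
    (6,2)@(13, 5): e=[86,8,-6] → .
    (3,3)@(7, 7): e=[-14,56,46] → .
  covered (12 px):
    . X . . . . .
    . . X X X . .
    . . . X X X .
    . . . . X X .
    . . . . . X X
    . . . . . . X
    . . . . . . .
    . . . . . . .
T2:
  2·area = 20  (B↔C swapped to make it positive)
  edge (4, 16)→(4, 6): d=(0,-10) inclusive
  edge (4, 6)→(6, 12): d=(2,6) inclusive
  edge (6, 12)→(4, 16): d=(-2,4) inclusive
    (1,1)@(3, 3): e=[-10,0,30] → .  [on edge]
    (2,4)@(5, 9): e=[10,0,10] → X  [on edge]
    (3,4)@(7, 9): e=[30,-12,2] → .
    (2,5)@(5, 11): e=[10,4,6] → X
    (3,5)@(7, 11): e=[30,-8,-2] → .
    (2,6)@(5, 13): e=[10,8,2] → X
    (3,6)@(7, 13): e=[30,-4,-6] → .
    (2,7)@(5, 15): e=[10,12,-2] → .
    (3,7)@(7, 15): e=[30,0,-10] → .  [on edge]
  covered (3 px):
    . . . . . . .
    . . . . . . .
    . . . . . . .
    . . . . . . .
    . . X . . . .
    . . X . . . .
    . . X . . . .
    . . . . . . .

Z-buffer (winner per pixel, '.' = empty):
  . 1 . . . . .
  . 0 1 1 1 . .
  . 0 0 1 1 1 .
  . 0 0 0 1 1 .
  0 0 2 . . 1 1
  0 0 2 . . . 1
  0 . 2 . . . .
  . . . . . . .

Answer: 0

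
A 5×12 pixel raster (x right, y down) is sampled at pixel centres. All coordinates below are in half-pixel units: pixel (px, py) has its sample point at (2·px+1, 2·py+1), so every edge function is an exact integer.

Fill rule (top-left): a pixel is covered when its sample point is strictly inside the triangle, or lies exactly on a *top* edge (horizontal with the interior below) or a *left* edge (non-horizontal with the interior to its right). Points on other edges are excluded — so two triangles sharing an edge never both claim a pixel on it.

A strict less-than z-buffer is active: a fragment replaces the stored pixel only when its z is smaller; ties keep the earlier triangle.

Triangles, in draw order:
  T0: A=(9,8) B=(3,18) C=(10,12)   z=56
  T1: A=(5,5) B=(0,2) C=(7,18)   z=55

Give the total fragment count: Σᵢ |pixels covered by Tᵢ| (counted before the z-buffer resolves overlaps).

T0:
  2·area = 34  (B↔C swapped to make it positive)
  edge (9, 8)→(10, 12): d=(1,4) right/bottom  bias=-1
  edge (10, 12)→(3, 18): d=(-7,6) right/bottom  bias=-1
  edge (3, 18)→(9, 8): d=(6,-10) top-left  bias=+0
    (4,4)@(9, 9): e=[1,27,6] → █
    (4,5)@(9, 11): e=[3,13,18] → █
    (3,6)@(7, 13): e=[13,11,10] → █
    (4,6)@(9, 13): e=[5,-1,30] → ·
    (2,7)@(5, 15): e=[23,9,2] → █
    (3,7)@(7, 15): e=[15,-3,22] → ·
    (2,8)@(5, 17): e=[25,-5,14] → ·
  covered (4 px):
    · · · · ·
    · · · · ·
    · · · · ·
    · · · · ·
    · · · · █
    · · · · █
    · · · █ ·
    · · █ · ·
    · · · · ·
    · · · · ·
    · · · · ·
    · · · · ·
T1:
  2·area = 59  (B↔C swapped to make it positive)
  edge (5, 5)→(7, 18): d=(2,13) right/bottom  bias=-1
  edge (7, 18)→(0, 2): d=(-7,-16) top-left  bias=+0
  edge (0, 2)→(5, 5): d=(5,3) right/bottom  bias=-1
    (0,1)@(1, 3): e=[48,9,2] → █
    (1,1)@(3, 3): e=[22,41,-4] → ·
    (0,2)@(1, 5): e=[52,-5,12] → ·
    (1,2)@(3, 5): e=[26,27,6] → █
    (2,2)@(5, 5): e=[0,59,0] → ·  [on edge]
    (1,3)@(3, 7): e=[30,13,16] → █
    (2,3)@(5, 7): e=[4,45,10] → █
    (3,3)@(7, 7): e=[-22,77,4] → ·
    (1,4)@(3, 9): e=[34,-1,26] → ·
    (2,4)@(5, 9): e=[8,31,20] → █
    (3,4)@(7, 9): e=[-18,63,14] → ·
    (2,5)@(5, 11): e=[12,17,30] → █
  covered (7 px):
    · · · · ·
    █ · · · ·
    · █ · · ·
    · █ █ · ·
    · · █ · ·
    · · █ · ·
    · · █ · ·
    · · · · ·
    · · · · ·
    · · · · ·
    · · · · ·
    · · · · ·

Final: 11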